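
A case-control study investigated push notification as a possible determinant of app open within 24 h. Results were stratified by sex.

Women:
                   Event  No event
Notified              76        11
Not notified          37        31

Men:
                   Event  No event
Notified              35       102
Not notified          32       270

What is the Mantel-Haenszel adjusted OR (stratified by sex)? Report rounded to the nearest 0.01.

3.65

OR_MH = Σ(aᵢdᵢ/nᵢ) / Σ(bᵢcᵢ/nᵢ), where nᵢ is the stratum total.
Stratum 1 (Women): n = 155; a·d/n = 76·31/155 = 15.2000; b·c/n = 11·37/155 = 2.6258
Stratum 2 (Men): n = 439; a·d/n = 35·270/439 = 21.5262; b·c/n = 102·32/439 = 7.4351
OR_MH = (15.2000 + 21.5262) / (2.6258 + 7.4351) = 36.7262 / 10.0609 = 3.65039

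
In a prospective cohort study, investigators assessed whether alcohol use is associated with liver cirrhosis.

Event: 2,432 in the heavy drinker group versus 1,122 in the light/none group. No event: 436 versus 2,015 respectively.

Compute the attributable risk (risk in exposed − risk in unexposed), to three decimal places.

0.490

From the description: a = 2432, b = 436, c = 1122, d = 2015.
Risk in exposed = 2432/2868 = 0.847978; risk in unexposed = 1122/3137 = 0.357667.
Risk difference = 0.847978 − 0.357667 = 0.490311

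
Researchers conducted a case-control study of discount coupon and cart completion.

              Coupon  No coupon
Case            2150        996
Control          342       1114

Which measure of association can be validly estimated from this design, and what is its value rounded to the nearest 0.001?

7.031

Reading the table with exposure as columns: a = 2150 (Coupon, case), b = 342 (Coupon, non-case), c = 996 (No coupon, case), d = 1114.
This is a case-control study: participants were sampled on outcome status, so risks in the source population cannot be estimated directly — relative risk is not valid here. The odds ratio is the appropriate measure.
OR = (a·d)/(b·c) = (2150 × 1114) / (342 × 996) = 2395100 / 340632 = 7.03134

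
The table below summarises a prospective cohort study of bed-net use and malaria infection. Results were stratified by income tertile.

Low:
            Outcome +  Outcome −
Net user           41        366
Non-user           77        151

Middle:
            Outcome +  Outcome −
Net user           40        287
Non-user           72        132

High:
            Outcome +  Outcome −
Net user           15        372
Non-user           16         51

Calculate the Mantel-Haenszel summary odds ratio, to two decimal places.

OR_MH = Σ(aᵢdᵢ/nᵢ) / Σ(bᵢcᵢ/nᵢ), where nᵢ is the stratum total.
Stratum 1 (Low): n = 635; a·d/n = 41·151/635 = 9.7496; b·c/n = 366·77/635 = 44.3811
Stratum 2 (Middle): n = 531; a·d/n = 40·132/531 = 9.9435; b·c/n = 287·72/531 = 38.9153
Stratum 3 (High): n = 454; a·d/n = 15·51/454 = 1.6850; b·c/n = 372·16/454 = 13.1101
OR_MH = (9.7496 + 9.9435 + 1.6850) / (44.3811 + 38.9153 + 13.1101) = 21.3781 / 96.4065 = 0.22175

0.22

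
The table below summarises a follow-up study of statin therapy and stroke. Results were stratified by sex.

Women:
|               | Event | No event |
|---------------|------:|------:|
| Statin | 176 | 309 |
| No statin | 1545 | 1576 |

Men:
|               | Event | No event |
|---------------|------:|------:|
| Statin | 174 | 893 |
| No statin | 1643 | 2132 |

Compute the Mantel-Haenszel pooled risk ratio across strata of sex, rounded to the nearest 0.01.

RR_MH = Σ(aᵢ·n₀ᵢ/nᵢ) / Σ(cᵢ·n₁ᵢ/nᵢ), with n₁ᵢ = aᵢ+bᵢ (exposed), n₀ᵢ = cᵢ+dᵢ (unexposed), nᵢ = n₁ᵢ+n₀ᵢ.
Stratum 1 (Women): n₁ = 485, n₀ = 3121, n = 3606; a·n₀/n = 176·3121/3606 = 152.3283; c·n₁/n = 1545·485/3606 = 207.7995
Stratum 2 (Men): n₁ = 1067, n₀ = 3775, n = 4842; a·n₀/n = 174·3775/4842 = 135.6568; c·n₁/n = 1643·1067/4842 = 362.0572
RR_MH = (152.3283 + 135.6568) / (207.7995 + 362.0572) = 287.9851 / 569.8567 = 0.50536

0.51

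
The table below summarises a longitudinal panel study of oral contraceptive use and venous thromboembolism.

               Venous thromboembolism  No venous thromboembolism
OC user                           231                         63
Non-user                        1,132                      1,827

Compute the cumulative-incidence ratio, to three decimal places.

2.054

Cells: a = 231, b = 63, c = 1132, d = 1827.
Risk in exposed = 231/294 = 0.78571; risk in unexposed = 1132/2959 = 0.38256.
RR = 0.78571 / 0.38256 = 2.05382
The risk among the exposed is 2.05 times that among the unexposed.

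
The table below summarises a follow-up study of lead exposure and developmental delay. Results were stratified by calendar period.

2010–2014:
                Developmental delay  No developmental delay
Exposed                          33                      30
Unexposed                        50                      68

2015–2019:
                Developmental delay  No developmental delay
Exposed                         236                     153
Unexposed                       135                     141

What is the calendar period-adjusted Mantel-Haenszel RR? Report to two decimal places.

RR_MH = Σ(aᵢ·n₀ᵢ/nᵢ) / Σ(cᵢ·n₁ᵢ/nᵢ), with n₁ᵢ = aᵢ+bᵢ (exposed), n₀ᵢ = cᵢ+dᵢ (unexposed), nᵢ = n₁ᵢ+n₀ᵢ.
Stratum 1 (2010–2014): n₁ = 63, n₀ = 118, n = 181; a·n₀/n = 33·118/181 = 21.5138; c·n₁/n = 50·63/181 = 17.4033
Stratum 2 (2015–2019): n₁ = 389, n₀ = 276, n = 665; a·n₀/n = 236·276/665 = 97.9489; c·n₁/n = 135·389/665 = 78.9699
RR_MH = (21.5138 + 97.9489) / (17.4033 + 78.9699) = 119.4627 / 96.3732 = 1.23958

1.24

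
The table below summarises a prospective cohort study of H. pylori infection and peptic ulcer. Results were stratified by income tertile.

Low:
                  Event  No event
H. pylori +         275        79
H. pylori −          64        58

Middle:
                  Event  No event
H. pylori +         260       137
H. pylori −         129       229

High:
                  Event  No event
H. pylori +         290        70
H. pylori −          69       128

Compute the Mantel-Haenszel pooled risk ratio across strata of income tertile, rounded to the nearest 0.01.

RR_MH = Σ(aᵢ·n₀ᵢ/nᵢ) / Σ(cᵢ·n₁ᵢ/nᵢ), with n₁ᵢ = aᵢ+bᵢ (exposed), n₀ᵢ = cᵢ+dᵢ (unexposed), nᵢ = n₁ᵢ+n₀ᵢ.
Stratum 1 (Low): n₁ = 354, n₀ = 122, n = 476; a·n₀/n = 275·122/476 = 70.4832; c·n₁/n = 64·354/476 = 47.5966
Stratum 2 (Middle): n₁ = 397, n₀ = 358, n = 755; a·n₀/n = 260·358/755 = 123.2848; c·n₁/n = 129·397/755 = 67.8318
Stratum 3 (High): n₁ = 360, n₀ = 197, n = 557; a·n₀/n = 290·197/557 = 102.5673; c·n₁/n = 69·360/557 = 44.5961
RR_MH = (70.4832 + 123.2848 + 102.5673) / (47.5966 + 67.8318 + 44.5961) = 296.3353 / 160.0245 = 1.85181

1.85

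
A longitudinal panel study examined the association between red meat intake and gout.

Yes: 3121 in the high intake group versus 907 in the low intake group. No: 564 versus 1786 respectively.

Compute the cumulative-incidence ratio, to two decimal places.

2.51

From the description: a = 3121, b = 564, c = 907, d = 1786.
Risk in exposed = 3121/3685 = 0.84695; risk in unexposed = 907/2693 = 0.33680.
RR = 0.84695 / 0.33680 = 2.51470
The risk among the exposed is 2.51 times that among the unexposed.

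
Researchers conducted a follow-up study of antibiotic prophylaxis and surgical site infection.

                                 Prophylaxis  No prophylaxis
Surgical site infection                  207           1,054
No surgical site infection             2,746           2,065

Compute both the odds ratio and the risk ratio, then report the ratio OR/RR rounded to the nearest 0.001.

Reading the table with exposure as columns: a = 207 (Prophylaxis, case), b = 2746 (Prophylaxis, non-case), c = 1054 (No prophylaxis, case), d = 2065.
OR = (207·2065)/(2746·1054) = 427455/2894284 = 0.14769
Risk in exposed = 207/2953 = 0.07010; risk in unexposed = 1054/3119 = 0.33793; RR = 0.20743
OR/RR = 0.14769 / 0.20743 = 0.71198
The outcome is not rare, so the OR lies further from 1 than the RR.

0.712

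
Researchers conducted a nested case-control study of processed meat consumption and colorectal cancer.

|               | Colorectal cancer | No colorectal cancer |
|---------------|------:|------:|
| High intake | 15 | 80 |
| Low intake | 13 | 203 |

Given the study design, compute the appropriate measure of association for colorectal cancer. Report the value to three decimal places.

2.928

Cells: a = 15, b = 80, c = 13, d = 203.
This is a nested case-control study: participants were sampled on outcome status, so risks in the source population cannot be estimated directly — relative risk is not valid here. The odds ratio is the appropriate measure.
OR = (a·d)/(b·c) = (15 × 203) / (80 × 13) = 3045 / 1040 = 2.92788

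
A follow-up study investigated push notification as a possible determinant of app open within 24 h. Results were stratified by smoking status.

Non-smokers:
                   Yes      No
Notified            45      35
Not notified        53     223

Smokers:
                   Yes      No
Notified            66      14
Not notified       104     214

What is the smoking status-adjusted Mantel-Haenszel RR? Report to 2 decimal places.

RR_MH = Σ(aᵢ·n₀ᵢ/nᵢ) / Σ(cᵢ·n₁ᵢ/nᵢ), with n₁ᵢ = aᵢ+bᵢ (exposed), n₀ᵢ = cᵢ+dᵢ (unexposed), nᵢ = n₁ᵢ+n₀ᵢ.
Stratum 1 (Non-smokers): n₁ = 80, n₀ = 276, n = 356; a·n₀/n = 45·276/356 = 34.8876; c·n₁/n = 53·80/356 = 11.9101
Stratum 2 (Smokers): n₁ = 80, n₀ = 318, n = 398; a·n₀/n = 66·318/398 = 52.7337; c·n₁/n = 104·80/398 = 20.9045
RR_MH = (34.8876 + 52.7337) / (11.9101 + 20.9045) = 87.6213 / 32.8146 = 2.67019

2.67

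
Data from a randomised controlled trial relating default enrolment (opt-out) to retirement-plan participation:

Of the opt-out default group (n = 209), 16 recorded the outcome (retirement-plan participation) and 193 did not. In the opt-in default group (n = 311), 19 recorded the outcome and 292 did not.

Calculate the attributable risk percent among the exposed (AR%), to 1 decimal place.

20.2

From the description: a = 16, b = 193, c = 19, d = 292.
Risk in exposed = 16/209 = 0.07656; risk in unexposed = 19/311 = 0.06109.
RR = 0.07656/0.06109 = 1.25308
AR% = (RR − 1)/RR × 100 = (1.25308 − 1)/1.25308 × 100 = 20.1969%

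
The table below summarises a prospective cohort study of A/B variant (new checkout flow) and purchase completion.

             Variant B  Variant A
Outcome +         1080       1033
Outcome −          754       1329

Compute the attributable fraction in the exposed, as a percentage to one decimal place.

Reading the table with exposure as columns: a = 1080 (Variant B, case), b = 754 (Variant B, non-case), c = 1033 (Variant A, case), d = 1329.
Risk in exposed = 1080/1834 = 0.58888; risk in unexposed = 1033/2362 = 0.43734.
RR = 0.58888/0.43734 = 1.34649
AR% = (RR − 1)/RR × 100 = (1.34649 − 1)/1.34649 × 100 = 25.7330%

25.7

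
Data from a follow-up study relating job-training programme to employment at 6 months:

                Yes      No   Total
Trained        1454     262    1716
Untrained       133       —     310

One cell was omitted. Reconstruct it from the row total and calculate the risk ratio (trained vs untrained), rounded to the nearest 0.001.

The missing cell is in the unexposed row: 310 − 133 = 177.
So a = 1454, b = 262, c = 133, d = 177.
RR = [a/(a+b)] / [c/(c+d)] = (1454/1716) / (133/310) = 0.84732/0.42903 = 1.97495

1.975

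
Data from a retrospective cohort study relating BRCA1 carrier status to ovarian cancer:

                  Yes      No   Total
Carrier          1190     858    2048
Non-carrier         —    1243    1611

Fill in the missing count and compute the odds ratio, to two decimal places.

The missing cell is in the unexposed row: 1611 − 1243 = 368.
So a = 1190, b = 858, c = 368, d = 1243.
OR = (a·d)/(b·c) = (1190 × 1243) / (858 × 368) = 1479170 / 315744 = 4.68471

4.68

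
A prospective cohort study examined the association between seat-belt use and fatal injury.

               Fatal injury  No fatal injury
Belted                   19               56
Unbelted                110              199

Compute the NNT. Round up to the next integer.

10

Risk in treated group = 19/75 = 0.25333; risk in control = 110/309 = 0.35599.
Absolute risk reduction = 0.35599 − 0.25333 = 0.10265
NNT = 1 / ARR = 1 / 0.10265 = 9.741 → round up → 10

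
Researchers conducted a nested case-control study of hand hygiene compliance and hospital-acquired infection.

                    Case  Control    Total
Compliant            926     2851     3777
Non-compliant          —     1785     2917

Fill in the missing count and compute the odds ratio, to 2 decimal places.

The missing cell is in the unexposed row: 2917 − 1785 = 1132.
So a = 926, b = 2851, c = 1132, d = 1785.
OR = (a·d)/(b·c) = (926 × 1785) / (2851 × 1132) = 1652910 / 3227332 = 0.51216

0.51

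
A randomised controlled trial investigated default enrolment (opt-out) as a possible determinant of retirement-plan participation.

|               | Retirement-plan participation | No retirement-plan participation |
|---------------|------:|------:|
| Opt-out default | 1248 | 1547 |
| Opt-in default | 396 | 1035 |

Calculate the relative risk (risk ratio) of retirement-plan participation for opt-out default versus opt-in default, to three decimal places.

Cells: a = 1248, b = 1547, c = 396, d = 1035.
Risk in exposed = 1248/2795 = 0.44651; risk in unexposed = 396/1431 = 0.27673.
RR = 0.44651 / 0.27673 = 1.61353
The risk among the exposed is 1.61 times that among the unexposed.

1.614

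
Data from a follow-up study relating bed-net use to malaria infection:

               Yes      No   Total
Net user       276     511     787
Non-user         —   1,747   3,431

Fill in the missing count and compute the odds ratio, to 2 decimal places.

0.56

The missing cell is in the unexposed row: 3431 − 1747 = 1684.
So a = 276, b = 511, c = 1684, d = 1747.
OR = (a·d)/(b·c) = (276 × 1747) / (511 × 1684) = 482172 / 860524 = 0.56032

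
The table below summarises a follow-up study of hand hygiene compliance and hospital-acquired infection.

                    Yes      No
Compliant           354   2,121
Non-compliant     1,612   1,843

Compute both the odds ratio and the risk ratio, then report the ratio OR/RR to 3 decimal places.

0.622

Cells: a = 354, b = 2121, c = 1612, d = 1843.
OR = (354·1843)/(2121·1612) = 652422/3419052 = 0.19082
Risk in exposed = 354/2475 = 0.14303; risk in unexposed = 1612/3455 = 0.46657; RR = 0.30656
OR/RR = 0.19082 / 0.30656 = 0.62246
The outcome is not rare, so the OR lies further from 1 than the RR.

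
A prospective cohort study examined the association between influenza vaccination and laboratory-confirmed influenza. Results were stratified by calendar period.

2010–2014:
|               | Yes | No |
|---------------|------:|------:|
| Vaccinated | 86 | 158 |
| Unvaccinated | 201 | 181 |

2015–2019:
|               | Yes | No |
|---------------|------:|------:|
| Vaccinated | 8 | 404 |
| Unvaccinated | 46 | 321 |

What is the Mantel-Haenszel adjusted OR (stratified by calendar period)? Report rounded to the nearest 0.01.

OR_MH = Σ(aᵢdᵢ/nᵢ) / Σ(bᵢcᵢ/nᵢ), where nᵢ is the stratum total.
Stratum 1 (2010–2014): n = 626; a·d/n = 86·181/626 = 24.8658; b·c/n = 158·201/626 = 50.7316
Stratum 2 (2015–2019): n = 779; a·d/n = 8·321/779 = 3.2965; b·c/n = 404·46/779 = 23.8562
OR_MH = (24.8658 + 3.2965) / (50.7316 + 23.8562) = 28.1623 / 74.5879 = 0.37757

0.38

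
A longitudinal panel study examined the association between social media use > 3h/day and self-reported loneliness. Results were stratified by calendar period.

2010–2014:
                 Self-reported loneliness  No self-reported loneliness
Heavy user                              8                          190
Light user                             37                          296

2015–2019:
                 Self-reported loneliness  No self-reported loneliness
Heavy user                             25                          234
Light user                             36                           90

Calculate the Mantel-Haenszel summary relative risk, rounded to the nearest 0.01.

RR_MH = Σ(aᵢ·n₀ᵢ/nᵢ) / Σ(cᵢ·n₁ᵢ/nᵢ), with n₁ᵢ = aᵢ+bᵢ (exposed), n₀ᵢ = cᵢ+dᵢ (unexposed), nᵢ = n₁ᵢ+n₀ᵢ.
Stratum 1 (2010–2014): n₁ = 198, n₀ = 333, n = 531; a·n₀/n = 8·333/531 = 5.0169; c·n₁/n = 37·198/531 = 13.7966
Stratum 2 (2015–2019): n₁ = 259, n₀ = 126, n = 385; a·n₀/n = 25·126/385 = 8.1818; c·n₁/n = 36·259/385 = 24.2182
RR_MH = (5.0169 + 8.1818) / (13.7966 + 24.2182) = 13.1988 / 38.0148 = 0.34720

0.35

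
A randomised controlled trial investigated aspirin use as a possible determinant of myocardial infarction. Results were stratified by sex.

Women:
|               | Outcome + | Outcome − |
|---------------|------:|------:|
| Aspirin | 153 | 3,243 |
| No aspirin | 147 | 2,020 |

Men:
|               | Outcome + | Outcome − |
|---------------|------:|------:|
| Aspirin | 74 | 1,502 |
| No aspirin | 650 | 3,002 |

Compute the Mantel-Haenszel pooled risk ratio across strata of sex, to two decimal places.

0.39

RR_MH = Σ(aᵢ·n₀ᵢ/nᵢ) / Σ(cᵢ·n₁ᵢ/nᵢ), with n₁ᵢ = aᵢ+bᵢ (exposed), n₀ᵢ = cᵢ+dᵢ (unexposed), nᵢ = n₁ᵢ+n₀ᵢ.
Stratum 1 (Women): n₁ = 3396, n₀ = 2167, n = 5563; a·n₀/n = 153·2167/5563 = 59.5993; c·n₁/n = 147·3396/5563 = 89.7379
Stratum 2 (Men): n₁ = 1576, n₀ = 3652, n = 5228; a·n₀/n = 74·3652/5228 = 51.6924; c·n₁/n = 650·1576/5228 = 195.9449
RR_MH = (59.5993 + 51.6924) / (89.7379 + 195.9449) = 111.2917 / 285.6828 = 0.38956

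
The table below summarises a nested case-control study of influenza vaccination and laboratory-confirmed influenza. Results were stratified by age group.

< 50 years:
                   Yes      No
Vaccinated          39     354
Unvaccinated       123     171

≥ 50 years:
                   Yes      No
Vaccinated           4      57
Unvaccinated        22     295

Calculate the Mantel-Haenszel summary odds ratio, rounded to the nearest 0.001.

0.192

OR_MH = Σ(aᵢdᵢ/nᵢ) / Σ(bᵢcᵢ/nᵢ), where nᵢ is the stratum total.
Stratum 1 (< 50 years): n = 687; a·d/n = 39·171/687 = 9.7074; b·c/n = 354·123/687 = 63.3799
Stratum 2 (≥ 50 years): n = 378; a·d/n = 4·295/378 = 3.1217; b·c/n = 57·22/378 = 3.3175
OR_MH = (9.7074 + 3.1217) / (63.3799 + 3.3175) = 12.8291 / 66.6974 = 0.19235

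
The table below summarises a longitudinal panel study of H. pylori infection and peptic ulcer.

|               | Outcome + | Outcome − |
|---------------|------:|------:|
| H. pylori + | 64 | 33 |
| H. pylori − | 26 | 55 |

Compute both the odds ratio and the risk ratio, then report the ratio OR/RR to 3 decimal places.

1.996

Cells: a = 64, b = 33, c = 26, d = 55.
OR = (64·55)/(33·26) = 3520/858 = 4.10256
Risk in exposed = 64/97 = 0.65979; risk in unexposed = 26/81 = 0.32099; RR = 2.05551
OR/RR = 4.10256 / 2.05551 = 1.99588
The outcome is not rare, so the OR lies further from 1 than the RR.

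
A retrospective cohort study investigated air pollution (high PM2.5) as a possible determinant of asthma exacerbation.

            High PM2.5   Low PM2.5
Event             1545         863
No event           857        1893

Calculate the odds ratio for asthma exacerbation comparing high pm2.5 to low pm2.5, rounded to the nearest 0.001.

3.954

Reading the table with exposure as columns: a = 1545 (High PM2.5, case), b = 857 (High PM2.5, non-case), c = 863 (Low PM2.5, case), d = 1893.
OR = (a·d)/(b·c) = (1545 × 1893) / (857 × 863) = 2924685 / 739591 = 3.95446
The odds of asthma exacerbation are about 3.95 times as high in the high pm2.5 group.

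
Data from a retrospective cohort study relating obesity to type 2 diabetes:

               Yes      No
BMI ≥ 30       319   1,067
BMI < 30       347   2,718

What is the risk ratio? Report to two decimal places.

Cells: a = 319, b = 1067, c = 347, d = 2718.
Risk in exposed = 319/1386 = 0.23016; risk in unexposed = 347/3065 = 0.11321.
RR = 0.23016 / 0.11321 = 2.03296
The risk among the exposed is 2.03 times that among the unexposed.

2.03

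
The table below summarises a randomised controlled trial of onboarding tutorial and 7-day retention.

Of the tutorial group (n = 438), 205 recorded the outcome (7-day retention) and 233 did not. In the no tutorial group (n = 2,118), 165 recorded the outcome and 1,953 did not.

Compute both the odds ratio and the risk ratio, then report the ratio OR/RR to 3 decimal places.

1.733

From the description: a = 205, b = 233, c = 165, d = 1953.
OR = (205·1953)/(233·165) = 400365/38445 = 10.41397
Risk in exposed = 205/438 = 0.46804; risk in unexposed = 165/2118 = 0.07790; RR = 6.00789
OR/RR = 10.41397 / 6.00789 = 1.73338
The outcome is not rare, so the OR lies further from 1 than the RR.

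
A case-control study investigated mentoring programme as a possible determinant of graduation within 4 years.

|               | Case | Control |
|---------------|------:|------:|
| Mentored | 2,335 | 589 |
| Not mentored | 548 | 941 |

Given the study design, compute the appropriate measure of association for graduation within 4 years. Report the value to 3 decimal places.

Cells: a = 2335, b = 589, c = 548, d = 941.
This is a case-control study: participants were sampled on outcome status, so risks in the source population cannot be estimated directly — relative risk is not valid here. The odds ratio is the appropriate measure.
OR = (a·d)/(b·c) = (2335 × 941) / (589 × 548) = 2197235 / 322772 = 6.80739

6.807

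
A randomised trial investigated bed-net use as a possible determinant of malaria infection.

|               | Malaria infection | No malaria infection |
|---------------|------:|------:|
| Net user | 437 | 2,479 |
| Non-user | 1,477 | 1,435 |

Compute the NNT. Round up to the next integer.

Risk in treated group = 437/2916 = 0.14986; risk in control = 1477/2912 = 0.50721.
Absolute risk reduction = 0.50721 − 0.14986 = 0.35735
NNT = 1 / ARR = 1 / 0.35735 = 2.798 → round up → 3

3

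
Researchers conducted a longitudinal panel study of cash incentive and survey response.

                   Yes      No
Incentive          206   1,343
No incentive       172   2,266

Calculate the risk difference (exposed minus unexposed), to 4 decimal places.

0.0624

Cells: a = 206, b = 1343, c = 172, d = 2266.
Risk in exposed = 206/1549 = 0.132989; risk in unexposed = 172/2438 = 0.070550.
Risk difference = 0.132989 − 0.070550 = 0.062439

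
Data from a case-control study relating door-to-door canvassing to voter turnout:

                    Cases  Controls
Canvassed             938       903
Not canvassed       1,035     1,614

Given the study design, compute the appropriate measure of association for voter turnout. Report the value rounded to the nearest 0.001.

1.620

Cells: a = 938, b = 903, c = 1035, d = 1614.
This is a case-control study: participants were sampled on outcome status, so risks in the source population cannot be estimated directly — relative risk is not valid here. The odds ratio is the appropriate measure.
OR = (a·d)/(b·c) = (938 × 1614) / (903 × 1035) = 1513932 / 934605 = 1.61986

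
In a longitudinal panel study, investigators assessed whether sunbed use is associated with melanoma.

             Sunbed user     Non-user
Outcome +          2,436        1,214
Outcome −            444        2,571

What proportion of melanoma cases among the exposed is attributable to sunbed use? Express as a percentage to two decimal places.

62.08

Reading the table with exposure as columns: a = 2436 (Sunbed user, case), b = 444 (Sunbed user, non-case), c = 1214 (Non-user, case), d = 2571.
Risk in exposed = 2436/2880 = 0.84583; risk in unexposed = 1214/3785 = 0.32074.
RR = 0.84583/0.32074 = 2.63713
AR% = (RR − 1)/RR × 100 = (2.63713 − 1)/2.63713 × 100 = 62.0800%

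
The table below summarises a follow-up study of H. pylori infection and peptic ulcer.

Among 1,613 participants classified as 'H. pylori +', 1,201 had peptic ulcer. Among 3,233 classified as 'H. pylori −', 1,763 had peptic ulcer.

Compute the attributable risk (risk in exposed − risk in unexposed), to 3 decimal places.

0.199

From the description: a = 1201, b = 412, c = 1763, d = 1470.
Risk in exposed = 1201/1613 = 0.744575; risk in unexposed = 1763/3233 = 0.545314.
Risk difference = 0.744575 − 0.545314 = 0.199261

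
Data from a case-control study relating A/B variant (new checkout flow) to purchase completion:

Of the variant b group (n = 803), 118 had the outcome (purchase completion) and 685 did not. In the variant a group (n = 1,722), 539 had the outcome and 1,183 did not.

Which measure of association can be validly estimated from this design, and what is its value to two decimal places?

From the description: a = 118, b = 685, c = 539, d = 1183.
This is a case-control study: participants were sampled on outcome status, so risks in the source population cannot be estimated directly — relative risk is not valid here. The odds ratio is the appropriate measure.
OR = (a·d)/(b·c) = (118 × 1183) / (685 × 539) = 139594 / 369215 = 0.37808

0.38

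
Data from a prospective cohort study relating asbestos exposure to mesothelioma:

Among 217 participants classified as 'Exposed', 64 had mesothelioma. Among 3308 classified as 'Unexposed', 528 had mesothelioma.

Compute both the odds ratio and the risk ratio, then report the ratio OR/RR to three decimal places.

From the description: a = 64, b = 153, c = 528, d = 2780.
OR = (64·2780)/(153·528) = 177920/80784 = 2.20242
Risk in exposed = 64/217 = 0.29493; risk in unexposed = 528/3308 = 0.15961; RR = 1.84779
OR/RR = 2.20242 / 1.84779 = 1.19192
The outcome is not rare, so the OR lies further from 1 than the RR.

1.192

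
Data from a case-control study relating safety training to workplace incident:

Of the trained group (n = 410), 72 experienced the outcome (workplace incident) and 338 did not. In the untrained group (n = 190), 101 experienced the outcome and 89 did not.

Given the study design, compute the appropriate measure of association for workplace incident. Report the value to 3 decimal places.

0.188

From the description: a = 72, b = 338, c = 101, d = 89.
This is a case-control study: participants were sampled on outcome status, so risks in the source population cannot be estimated directly — relative risk is not valid here. The odds ratio is the appropriate measure.
OR = (a·d)/(b·c) = (72 × 89) / (338 × 101) = 6408 / 34138 = 0.18771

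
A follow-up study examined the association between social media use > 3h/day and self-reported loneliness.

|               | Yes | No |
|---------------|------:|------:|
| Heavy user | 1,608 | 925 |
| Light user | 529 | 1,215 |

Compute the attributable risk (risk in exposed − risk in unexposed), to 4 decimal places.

0.3315

Cells: a = 1608, b = 925, c = 529, d = 1215.
Risk in exposed = 1608/2533 = 0.634820; risk in unexposed = 529/1744 = 0.303326.
Risk difference = 0.634820 − 0.303326 = 0.331495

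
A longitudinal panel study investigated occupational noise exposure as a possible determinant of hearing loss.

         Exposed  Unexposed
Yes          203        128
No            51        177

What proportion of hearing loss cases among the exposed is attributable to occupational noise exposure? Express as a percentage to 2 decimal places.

47.49

Reading the table with exposure as columns: a = 203 (Exposed, case), b = 51 (Exposed, non-case), c = 128 (Unexposed, case), d = 177.
Risk in exposed = 203/254 = 0.79921; risk in unexposed = 128/305 = 0.41967.
RR = 0.79921/0.41967 = 1.90437
AR% = (RR − 1)/RR × 100 = (1.90437 − 1)/1.90437 × 100 = 47.4893%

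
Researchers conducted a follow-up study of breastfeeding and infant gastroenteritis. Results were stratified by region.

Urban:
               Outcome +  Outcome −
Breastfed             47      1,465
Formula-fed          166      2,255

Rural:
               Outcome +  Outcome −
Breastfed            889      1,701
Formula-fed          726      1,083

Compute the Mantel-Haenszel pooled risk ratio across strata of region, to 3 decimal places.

RR_MH = Σ(aᵢ·n₀ᵢ/nᵢ) / Σ(cᵢ·n₁ᵢ/nᵢ), with n₁ᵢ = aᵢ+bᵢ (exposed), n₀ᵢ = cᵢ+dᵢ (unexposed), nᵢ = n₁ᵢ+n₀ᵢ.
Stratum 1 (Urban): n₁ = 1512, n₀ = 2421, n = 3933; a·n₀/n = 47·2421/3933 = 28.9314; c·n₁/n = 166·1512/3933 = 63.8169
Stratum 2 (Rural): n₁ = 2590, n₀ = 1809, n = 4399; a·n₀/n = 889·1809/4399 = 365.5833; c·n₁/n = 726·2590/4399 = 427.4471
RR_MH = (28.9314 + 365.5833) / (63.8169 + 427.4471) = 394.5147 / 491.2641 = 0.80306

0.803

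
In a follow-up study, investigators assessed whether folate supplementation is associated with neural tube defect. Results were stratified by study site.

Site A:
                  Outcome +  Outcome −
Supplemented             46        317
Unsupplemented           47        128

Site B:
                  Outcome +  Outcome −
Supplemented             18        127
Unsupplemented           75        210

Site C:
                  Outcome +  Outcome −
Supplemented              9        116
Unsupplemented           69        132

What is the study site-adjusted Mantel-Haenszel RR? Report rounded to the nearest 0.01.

RR_MH = Σ(aᵢ·n₀ᵢ/nᵢ) / Σ(cᵢ·n₁ᵢ/nᵢ), with n₁ᵢ = aᵢ+bᵢ (exposed), n₀ᵢ = cᵢ+dᵢ (unexposed), nᵢ = n₁ᵢ+n₀ᵢ.
Stratum 1 (Site A): n₁ = 363, n₀ = 175, n = 538; a·n₀/n = 46·175/538 = 14.9628; c·n₁/n = 47·363/538 = 31.7119
Stratum 2 (Site B): n₁ = 145, n₀ = 285, n = 430; a·n₀/n = 18·285/430 = 11.9302; c·n₁/n = 75·145/430 = 25.2907
Stratum 3 (Site C): n₁ = 125, n₀ = 201, n = 326; a·n₀/n = 9·201/326 = 5.5491; c·n₁/n = 69·125/326 = 26.4571
RR_MH = (14.9628 + 11.9302 + 5.5491) / (31.7119 + 25.2907 + 26.4571) = 32.4421 / 83.4596 = 0.38872

0.39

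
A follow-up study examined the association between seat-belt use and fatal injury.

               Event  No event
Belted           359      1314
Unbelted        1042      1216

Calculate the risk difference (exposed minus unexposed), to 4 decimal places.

-0.2469

Cells: a = 359, b = 1314, c = 1042, d = 1216.
Risk in exposed = 359/1673 = 0.214585; risk in unexposed = 1042/2258 = 0.461470.
Risk difference = 0.214585 − 0.461470 = -0.246886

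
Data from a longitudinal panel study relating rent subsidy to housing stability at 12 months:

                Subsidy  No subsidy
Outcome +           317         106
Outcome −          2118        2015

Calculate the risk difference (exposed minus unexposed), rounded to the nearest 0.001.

Reading the table with exposure as columns: a = 317 (Subsidy, case), b = 2118 (Subsidy, non-case), c = 106 (No subsidy, case), d = 2015.
Risk in exposed = 317/2435 = 0.130185; risk in unexposed = 106/2121 = 0.049976.
Risk difference = 0.130185 − 0.049976 = 0.080208

0.080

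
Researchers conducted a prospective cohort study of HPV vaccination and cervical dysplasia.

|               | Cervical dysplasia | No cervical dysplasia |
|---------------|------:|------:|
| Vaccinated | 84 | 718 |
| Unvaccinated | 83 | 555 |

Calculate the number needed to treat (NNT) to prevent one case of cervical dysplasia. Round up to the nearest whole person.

Risk in treated group = 84/802 = 0.10474; risk in control = 83/638 = 0.13009.
Absolute risk reduction = 0.13009 − 0.10474 = 0.02536
NNT = 1 / ARR = 1 / 0.02536 = 39.439 → round up → 40

40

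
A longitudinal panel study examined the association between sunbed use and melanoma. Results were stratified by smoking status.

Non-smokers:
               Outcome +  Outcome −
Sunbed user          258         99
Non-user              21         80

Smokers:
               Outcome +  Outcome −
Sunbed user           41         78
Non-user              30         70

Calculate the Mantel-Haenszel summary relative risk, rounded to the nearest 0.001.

RR_MH = Σ(aᵢ·n₀ᵢ/nᵢ) / Σ(cᵢ·n₁ᵢ/nᵢ), with n₁ᵢ = aᵢ+bᵢ (exposed), n₀ᵢ = cᵢ+dᵢ (unexposed), nᵢ = n₁ᵢ+n₀ᵢ.
Stratum 1 (Non-smokers): n₁ = 357, n₀ = 101, n = 458; a·n₀/n = 258·101/458 = 56.8952; c·n₁/n = 21·357/458 = 16.3690
Stratum 2 (Smokers): n₁ = 119, n₀ = 100, n = 219; a·n₀/n = 41·100/219 = 18.7215; c·n₁/n = 30·119/219 = 16.3014
RR_MH = (56.8952 + 18.7215) / (16.3690 + 16.3014) = 75.6167 / 32.6704 = 2.31453

2.315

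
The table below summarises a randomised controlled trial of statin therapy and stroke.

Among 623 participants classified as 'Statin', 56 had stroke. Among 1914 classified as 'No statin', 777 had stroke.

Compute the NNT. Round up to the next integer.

Risk in treated group = 56/623 = 0.08989; risk in control = 777/1914 = 0.40596.
Absolute risk reduction = 0.40596 − 0.08989 = 0.31607
NNT = 1 / ARR = 1 / 0.31607 = 3.164 → round up → 4

4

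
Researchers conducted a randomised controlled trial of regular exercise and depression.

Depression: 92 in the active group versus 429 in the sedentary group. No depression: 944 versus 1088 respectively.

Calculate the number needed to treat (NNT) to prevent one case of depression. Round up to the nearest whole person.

6

Risk in treated group = 92/1036 = 0.08880; risk in control = 429/1517 = 0.28279.
Absolute risk reduction = 0.28279 − 0.08880 = 0.19399
NNT = 1 / ARR = 1 / 0.19399 = 5.155 → round up → 6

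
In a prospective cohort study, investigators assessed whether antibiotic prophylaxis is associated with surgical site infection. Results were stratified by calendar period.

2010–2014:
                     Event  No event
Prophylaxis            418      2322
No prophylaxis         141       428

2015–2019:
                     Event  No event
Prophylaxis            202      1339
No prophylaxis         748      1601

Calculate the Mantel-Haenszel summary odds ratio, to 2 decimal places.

OR_MH = Σ(aᵢdᵢ/nᵢ) / Σ(bᵢcᵢ/nᵢ), where nᵢ is the stratum total.
Stratum 1 (2010–2014): n = 3309; a·d/n = 418·428/3309 = 54.0659; b·c/n = 2322·141/3309 = 98.9429
Stratum 2 (2015–2019): n = 3890; a·d/n = 202·1601/3890 = 83.1368; b·c/n = 1339·748/3890 = 257.4735
OR_MH = (54.0659 + 83.1368) / (98.9429 + 257.4735) = 137.2026 / 356.4164 = 0.38495

0.38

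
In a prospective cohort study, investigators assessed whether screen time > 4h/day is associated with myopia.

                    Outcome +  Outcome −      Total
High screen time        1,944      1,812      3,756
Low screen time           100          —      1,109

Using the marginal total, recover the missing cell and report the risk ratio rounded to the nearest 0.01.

The missing cell is in the unexposed row: 1109 − 100 = 1009.
So a = 1944, b = 1812, c = 100, d = 1009.
RR = [a/(a+b)] / [c/(c+d)] = (1944/3756) / (100/1109) = 0.51757/0.09017 = 5.73987

5.74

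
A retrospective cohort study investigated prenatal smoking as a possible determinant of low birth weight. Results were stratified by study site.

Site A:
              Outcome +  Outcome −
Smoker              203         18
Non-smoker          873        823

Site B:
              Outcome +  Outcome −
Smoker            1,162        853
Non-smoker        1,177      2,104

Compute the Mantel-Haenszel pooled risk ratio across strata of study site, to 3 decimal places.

RR_MH = Σ(aᵢ·n₀ᵢ/nᵢ) / Σ(cᵢ·n₁ᵢ/nᵢ), with n₁ᵢ = aᵢ+bᵢ (exposed), n₀ᵢ = cᵢ+dᵢ (unexposed), nᵢ = n₁ᵢ+n₀ᵢ.
Stratum 1 (Site A): n₁ = 221, n₀ = 1696, n = 1917; a·n₀/n = 203·1696/1917 = 179.5973; c·n₁/n = 873·221/1917 = 100.6432
Stratum 2 (Site B): n₁ = 2015, n₀ = 3281, n = 5296; a·n₀/n = 1162·3281/5296 = 719.8871; c·n₁/n = 1177·2015/5296 = 447.8201
RR_MH = (179.5973 + 719.8871) / (100.6432 + 447.8201) = 899.4844 / 548.4632 = 1.64001

1.640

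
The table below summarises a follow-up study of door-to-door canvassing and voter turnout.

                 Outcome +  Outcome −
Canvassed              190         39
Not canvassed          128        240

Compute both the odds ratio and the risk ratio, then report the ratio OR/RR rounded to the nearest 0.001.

3.829

Cells: a = 190, b = 39, c = 128, d = 240.
OR = (190·240)/(39·128) = 45600/4992 = 9.13462
Risk in exposed = 190/229 = 0.82969; risk in unexposed = 128/368 = 0.34783; RR = 2.38537
OR/RR = 9.13462 / 2.38537 = 3.82943
The outcome is not rare, so the OR lies further from 1 than the RR.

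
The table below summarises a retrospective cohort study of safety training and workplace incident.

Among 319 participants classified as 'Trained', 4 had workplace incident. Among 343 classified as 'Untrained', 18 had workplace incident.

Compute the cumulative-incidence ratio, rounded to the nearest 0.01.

From the description: a = 4, b = 315, c = 18, d = 325.
Risk in exposed = 4/319 = 0.01254; risk in unexposed = 18/343 = 0.05248.
RR = 0.01254 / 0.05248 = 0.23894
The risk is 76% lower among the exposed than among the unexposed.

0.24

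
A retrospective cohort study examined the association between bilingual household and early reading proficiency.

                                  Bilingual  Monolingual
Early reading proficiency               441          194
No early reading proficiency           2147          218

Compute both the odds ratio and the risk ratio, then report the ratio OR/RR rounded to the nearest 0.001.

Reading the table with exposure as columns: a = 441 (Bilingual, case), b = 2147 (Bilingual, non-case), c = 194 (Monolingual, case), d = 218.
OR = (441·218)/(2147·194) = 96138/416518 = 0.23081
Risk in exposed = 441/2588 = 0.17040; risk in unexposed = 194/412 = 0.47087; RR = 0.36188
OR/RR = 0.23081 / 0.36188 = 0.63781
The outcome is not rare, so the OR lies further from 1 than the RR.

0.638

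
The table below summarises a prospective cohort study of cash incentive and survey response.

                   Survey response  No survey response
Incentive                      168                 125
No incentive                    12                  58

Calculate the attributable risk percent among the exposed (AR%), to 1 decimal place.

Cells: a = 168, b = 125, c = 12, d = 58.
Risk in exposed = 168/293 = 0.57338; risk in unexposed = 12/70 = 0.17143.
RR = 0.57338/0.17143 = 3.34471
AR% = (RR − 1)/RR × 100 = (3.34471 − 1)/3.34471 × 100 = 70.1020%

70.1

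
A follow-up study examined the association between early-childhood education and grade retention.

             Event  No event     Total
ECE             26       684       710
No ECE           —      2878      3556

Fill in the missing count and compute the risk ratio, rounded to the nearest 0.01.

0.19

The missing cell is in the unexposed row: 3556 − 2878 = 678.
So a = 26, b = 684, c = 678, d = 2878.
RR = [a/(a+b)] / [c/(c+d)] = (26/710) / (678/3556) = 0.03662/0.19066 = 0.19206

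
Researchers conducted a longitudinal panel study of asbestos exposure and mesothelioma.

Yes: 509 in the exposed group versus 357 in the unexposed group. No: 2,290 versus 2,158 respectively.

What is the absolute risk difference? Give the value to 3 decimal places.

From the description: a = 509, b = 2290, c = 357, d = 2158.
Risk in exposed = 509/2799 = 0.181851; risk in unexposed = 357/2515 = 0.141948.
Risk difference = 0.181851 − 0.141948 = 0.039902

0.040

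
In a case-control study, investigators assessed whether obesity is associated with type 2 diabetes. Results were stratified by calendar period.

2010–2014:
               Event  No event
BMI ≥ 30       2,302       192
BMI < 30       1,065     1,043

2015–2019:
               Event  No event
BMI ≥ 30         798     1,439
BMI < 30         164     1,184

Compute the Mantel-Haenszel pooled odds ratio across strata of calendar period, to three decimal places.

OR_MH = Σ(aᵢdᵢ/nᵢ) / Σ(bᵢcᵢ/nᵢ), where nᵢ is the stratum total.
Stratum 1 (2010–2014): n = 4602; a·d/n = 2302·1043/4602 = 521.7266; b·c/n = 192·1065/4602 = 44.4329
Stratum 2 (2015–2019): n = 3585; a·d/n = 798·1184/3585 = 263.5515; b·c/n = 1439·164/3585 = 65.8287
OR_MH = (521.7266 + 263.5515) / (44.4329 + 65.8287) = 785.2781 / 110.2616 = 7.12196

7.122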